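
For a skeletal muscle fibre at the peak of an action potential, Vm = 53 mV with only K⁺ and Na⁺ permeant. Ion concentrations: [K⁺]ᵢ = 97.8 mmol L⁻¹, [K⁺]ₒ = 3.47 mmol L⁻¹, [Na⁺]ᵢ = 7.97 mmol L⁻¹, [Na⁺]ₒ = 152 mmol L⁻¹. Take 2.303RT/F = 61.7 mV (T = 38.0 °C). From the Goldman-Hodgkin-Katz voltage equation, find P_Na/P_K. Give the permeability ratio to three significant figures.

Let α = P_Na/P_K. GHK: Vm = 61.7·log₁₀[(Kₒ + α·Naₒ)/(Kᵢ + α·Naᵢ)].
10^(Vm/61.7) = 10^(53.0/61.7) = 7.2276
So 7.2276·(Kᵢ + α·Naᵢ) = Kₒ + α·Naₒ → α = (7.2276·97.8 − 3.47) / (152.0 − 7.2276·7.97)
α = (706.9 − 3.47) / (152.0 − 57.6) = 703.4/94.4 = 7.451

7.45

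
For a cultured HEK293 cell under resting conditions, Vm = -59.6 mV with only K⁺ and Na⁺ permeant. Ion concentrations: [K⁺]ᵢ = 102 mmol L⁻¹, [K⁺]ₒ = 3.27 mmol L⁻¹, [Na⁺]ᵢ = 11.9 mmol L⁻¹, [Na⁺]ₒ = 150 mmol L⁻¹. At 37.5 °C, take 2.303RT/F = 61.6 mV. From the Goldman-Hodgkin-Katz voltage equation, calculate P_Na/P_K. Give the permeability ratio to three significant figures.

0.0519

Let α = P_Na/P_K. GHK: Vm = 61.6·log₁₀[(Kₒ + α·Naₒ)/(Kᵢ + α·Naᵢ)].
10^(Vm/61.6) = 10^(-59.6/61.6) = 0.10776
So 0.10776·(Kᵢ + α·Naᵢ) = Kₒ + α·Naₒ → α = (0.10776·102.0 − 3.27) / (150.0 − 0.10776·11.9)
α = (10.99 − 3.27) / (150.0 − 1.282) = 7.722/148.7 = 0.05192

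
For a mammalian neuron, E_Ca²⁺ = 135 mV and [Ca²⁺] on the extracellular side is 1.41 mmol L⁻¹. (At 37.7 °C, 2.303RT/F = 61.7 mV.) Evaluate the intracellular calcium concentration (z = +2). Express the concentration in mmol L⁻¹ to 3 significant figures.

0.0000593 mmol L⁻¹

Nernst: E = (61.7/2) · log₁₀([out]/[in]), so log₁₀([out]/[in]) = 135.0 × 2 / 61.7 = 4.3760.
[out]/[in] = 10^(4.3760) = 2.377e+04.
[in] = 1.41 / 2.377e+04 = 5.932e-05 mmol L⁻¹.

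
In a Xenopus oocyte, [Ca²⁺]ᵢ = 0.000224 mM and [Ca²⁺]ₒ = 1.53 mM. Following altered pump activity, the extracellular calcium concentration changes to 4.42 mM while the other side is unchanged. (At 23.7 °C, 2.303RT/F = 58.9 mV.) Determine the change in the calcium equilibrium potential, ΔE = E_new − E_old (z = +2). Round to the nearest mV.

14 mV

E_old = (58.9/2)·log₁₀(1.53/0.000224) = 112.92 mV
E_new = (58.9/2)·log₁₀(4.42/0.000224) = 126.49 mV
ΔE = 126.49 − (112.92) = 13.57 mV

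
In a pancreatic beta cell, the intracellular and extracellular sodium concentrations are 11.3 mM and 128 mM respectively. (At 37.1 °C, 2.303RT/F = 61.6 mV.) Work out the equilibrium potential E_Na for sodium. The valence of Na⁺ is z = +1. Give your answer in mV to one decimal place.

64.9 mV

E = (61.6/z) · log₁₀([Na⁺]_out/[Na⁺]_in) with z = +1.
= (61.6/1) · log₁₀(128/11.3) = 61.60 · log₁₀(11.33)
= 61.60 · (1.0541) = 64.93 mV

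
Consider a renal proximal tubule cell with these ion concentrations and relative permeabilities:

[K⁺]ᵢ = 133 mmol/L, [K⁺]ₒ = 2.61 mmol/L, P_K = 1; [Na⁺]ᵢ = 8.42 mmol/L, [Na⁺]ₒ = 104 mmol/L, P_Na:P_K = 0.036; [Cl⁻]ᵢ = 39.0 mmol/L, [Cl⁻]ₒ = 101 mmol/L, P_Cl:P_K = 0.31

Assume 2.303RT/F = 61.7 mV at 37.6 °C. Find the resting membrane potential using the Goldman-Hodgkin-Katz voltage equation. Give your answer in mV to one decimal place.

-58.7 mV

Vm = 61.7 · log₁₀[(Σ P·[cation]ₒ + Σ P·[anion]ᵢ) / (Σ P·[cation]ᵢ + Σ P·[anion]ₒ)]
Numerator = 1×2.61 + 0.036×104 + 0.31×39.0 = 18.44
Denominator = 1×133 + 0.036×8.42 + 0.31×101 = 164.6
Vm = 61.7 · log₁₀(0.11204) = 61.7 × (-0.9506) = -58.65 mV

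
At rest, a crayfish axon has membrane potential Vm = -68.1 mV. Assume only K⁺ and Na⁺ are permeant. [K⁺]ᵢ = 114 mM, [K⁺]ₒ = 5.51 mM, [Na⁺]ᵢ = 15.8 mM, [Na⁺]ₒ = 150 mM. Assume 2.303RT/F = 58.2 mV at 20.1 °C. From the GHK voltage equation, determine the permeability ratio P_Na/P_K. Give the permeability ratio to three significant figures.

0.0147

Let α = P_Na/P_K. GHK: Vm = 58.2·log₁₀[(Kₒ + α·Naₒ)/(Kᵢ + α·Naᵢ)].
10^(Vm/58.2) = 10^(-68.1/58.2) = 0.067592
So 0.067592·(Kᵢ + α·Naᵢ) = Kₒ + α·Naₒ → α = (0.067592·114.0 − 5.51) / (150.0 − 0.067592·15.8)
α = (7.706 − 5.51) / (150.0 − 1.068) = 2.196/148.9 = 0.01474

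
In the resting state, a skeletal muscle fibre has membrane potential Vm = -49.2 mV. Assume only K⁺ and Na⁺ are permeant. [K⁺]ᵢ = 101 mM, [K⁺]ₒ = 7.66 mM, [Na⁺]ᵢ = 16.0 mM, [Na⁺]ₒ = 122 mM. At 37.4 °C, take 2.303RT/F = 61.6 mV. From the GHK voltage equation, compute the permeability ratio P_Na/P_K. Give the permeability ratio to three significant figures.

0.0703

Let α = P_Na/P_K. GHK: Vm = 61.6·log₁₀[(Kₒ + α·Naₒ)/(Kᵢ + α·Naᵢ)].
10^(Vm/61.6) = 10^(-49.2/61.6) = 0.15896
So 0.15896·(Kᵢ + α·Naᵢ) = Kₒ + α·Naₒ → α = (0.15896·101.0 − 7.66) / (122.0 − 0.15896·16.0)
α = (16.06 − 7.66) / (122.0 − 2.543) = 8.395/119.5 = 0.07028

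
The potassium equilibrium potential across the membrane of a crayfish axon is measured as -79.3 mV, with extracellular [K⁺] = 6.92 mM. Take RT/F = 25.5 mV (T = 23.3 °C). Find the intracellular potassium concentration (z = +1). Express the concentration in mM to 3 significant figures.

Nernst: E = (25.5/1) · ln([out]/[in]), so ln([out]/[in]) = -79.3 × 1 / 25.5 = -3.1098.
[out]/[in] = e^(-3.1098) = 0.04461.
[in] = 6.92 / 0.04461 = 155.1 mM.

155 mM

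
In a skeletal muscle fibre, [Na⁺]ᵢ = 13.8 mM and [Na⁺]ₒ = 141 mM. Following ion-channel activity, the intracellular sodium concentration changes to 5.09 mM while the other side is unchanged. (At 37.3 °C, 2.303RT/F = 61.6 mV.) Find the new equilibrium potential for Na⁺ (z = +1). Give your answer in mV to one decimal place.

88.9 mV

After the shift: [Na⁺]_out = 141, [Na⁺]_in = 5.09 mM.
E_new = (61.6/1)·log₁₀(141/5.09) = 61.60 · (1.4425) = 88.86 mV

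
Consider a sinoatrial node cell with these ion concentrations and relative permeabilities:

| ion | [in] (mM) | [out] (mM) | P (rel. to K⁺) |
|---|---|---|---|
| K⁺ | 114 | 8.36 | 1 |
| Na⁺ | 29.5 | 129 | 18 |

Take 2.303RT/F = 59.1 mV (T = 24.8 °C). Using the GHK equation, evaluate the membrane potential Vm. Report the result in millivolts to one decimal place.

Vm = 59.1 · log₁₀[(Σ P·[cation]ₒ + Σ P·[anion]ᵢ) / (Σ P·[cation]ᵢ + Σ P·[anion]ₒ)]
Numerator = 1×8.36 + 18×129 = 2330
Denominator = 1×114 + 18×29.5 = 645
Vm = 59.1 · log₁₀(3.613) = 59.1 × (0.5579) = 32.97 mV

33.0 mV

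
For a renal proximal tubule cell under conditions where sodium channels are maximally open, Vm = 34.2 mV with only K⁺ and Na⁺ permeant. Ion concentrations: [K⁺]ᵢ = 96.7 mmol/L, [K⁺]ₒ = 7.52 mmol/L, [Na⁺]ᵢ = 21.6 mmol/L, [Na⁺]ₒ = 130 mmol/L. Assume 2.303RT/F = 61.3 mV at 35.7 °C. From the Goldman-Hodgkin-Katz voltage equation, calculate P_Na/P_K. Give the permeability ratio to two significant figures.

6.6

Let α = P_Na/P_K. GHK: Vm = 61.3·log₁₀[(Kₒ + α·Naₒ)/(Kᵢ + α·Naᵢ)].
10^(Vm/61.3) = 10^(34.2/61.3) = 3.6134
So 3.6134·(Kᵢ + α·Naᵢ) = Kₒ + α·Naₒ → α = (3.6134·96.7 − 7.52) / (130.0 − 3.6134·21.6)
α = (349.4 − 7.52) / (130.0 − 78.05) = 341.9/51.95 = 6.581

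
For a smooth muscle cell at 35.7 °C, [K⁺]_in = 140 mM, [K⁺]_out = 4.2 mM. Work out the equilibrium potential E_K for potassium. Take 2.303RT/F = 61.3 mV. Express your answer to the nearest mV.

-93 mV

E = (61.3/z) · log₁₀([K⁺]_out/[K⁺]_in) with z = +1.
= (61.3/1) · log₁₀(4.2/140) = 61.30 · log₁₀(0.03)
= 61.30 · (-1.5229) = -93.35 mV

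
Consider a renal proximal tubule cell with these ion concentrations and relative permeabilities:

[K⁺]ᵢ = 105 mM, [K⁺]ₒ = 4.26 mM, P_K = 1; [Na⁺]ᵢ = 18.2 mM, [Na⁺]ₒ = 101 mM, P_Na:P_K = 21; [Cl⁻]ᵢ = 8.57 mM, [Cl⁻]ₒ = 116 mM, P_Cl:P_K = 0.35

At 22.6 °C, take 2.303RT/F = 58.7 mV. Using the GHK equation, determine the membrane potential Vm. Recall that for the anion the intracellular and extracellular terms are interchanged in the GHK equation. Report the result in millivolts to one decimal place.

35.5 mV

Vm = 58.7 · log₁₀[(Σ P·[cation]ₒ + Σ P·[anion]ᵢ) / (Σ P·[cation]ᵢ + Σ P·[anion]ₒ)]
Numerator = 1×4.26 + 21×101 + 0.35×8.57 = 2128
Denominator = 1×105 + 21×18.2 + 0.35×116 = 527.8
Vm = 58.7 · log₁₀(4.0323) = 58.7 × (0.6056) = 35.55 mV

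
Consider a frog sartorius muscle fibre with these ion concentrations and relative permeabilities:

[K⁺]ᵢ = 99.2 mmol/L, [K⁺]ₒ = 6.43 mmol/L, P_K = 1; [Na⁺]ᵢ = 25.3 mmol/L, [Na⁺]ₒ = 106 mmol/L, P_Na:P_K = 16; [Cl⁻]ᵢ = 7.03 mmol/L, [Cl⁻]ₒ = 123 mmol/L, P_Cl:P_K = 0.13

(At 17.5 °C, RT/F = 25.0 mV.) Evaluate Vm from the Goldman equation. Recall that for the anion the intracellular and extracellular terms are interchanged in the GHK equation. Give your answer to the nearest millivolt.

Vm = 25.0 · ln[(Σ P·[cation]ₒ + Σ P·[anion]ᵢ) / (Σ P·[cation]ᵢ + Σ P·[anion]ₒ)]
Numerator = 1×6.43 + 16×106 + 0.13×7.03 = 1703
Denominator = 1×99.2 + 16×25.3 + 0.13×123 = 520
Vm = 25.0 · ln(3.2757) = 25.0 × (1.1865) = 29.66 mV

30 mV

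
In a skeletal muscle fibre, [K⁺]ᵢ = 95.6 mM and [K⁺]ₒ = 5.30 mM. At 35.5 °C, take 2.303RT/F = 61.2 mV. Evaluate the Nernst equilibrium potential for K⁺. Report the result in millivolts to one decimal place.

E = (61.2/z) · log₁₀([K⁺]_out/[K⁺]_in) with z = +1.
= (61.2/1) · log₁₀(5.30/95.6) = 61.20 · log₁₀(0.05544)
= 61.20 · (-1.2562) = -76.88 mV

-76.9 mV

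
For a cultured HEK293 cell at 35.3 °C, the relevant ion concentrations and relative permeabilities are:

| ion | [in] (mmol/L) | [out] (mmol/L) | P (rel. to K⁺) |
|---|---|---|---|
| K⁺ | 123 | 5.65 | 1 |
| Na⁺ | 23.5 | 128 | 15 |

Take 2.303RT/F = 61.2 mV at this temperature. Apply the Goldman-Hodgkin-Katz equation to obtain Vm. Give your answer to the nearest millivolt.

Vm = 61.2 · log₁₀[(Σ P·[cation]ₒ + Σ P·[anion]ᵢ) / (Σ P·[cation]ᵢ + Σ P·[anion]ₒ)]
Numerator = 1×5.65 + 15×128 = 1926
Denominator = 1×123 + 15×23.5 = 475.5
Vm = 61.2 · log₁₀(4.0497) = 61.2 × (0.6074) = 37.17 mV

37 mV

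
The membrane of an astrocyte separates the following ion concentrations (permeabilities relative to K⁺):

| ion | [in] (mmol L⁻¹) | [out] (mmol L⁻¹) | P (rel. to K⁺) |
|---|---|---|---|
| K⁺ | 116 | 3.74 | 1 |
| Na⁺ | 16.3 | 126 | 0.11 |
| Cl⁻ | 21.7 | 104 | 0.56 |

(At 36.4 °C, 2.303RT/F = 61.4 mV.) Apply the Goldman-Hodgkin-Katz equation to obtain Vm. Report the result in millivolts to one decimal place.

Vm = 61.4 · log₁₀[(Σ P·[cation]ₒ + Σ P·[anion]ᵢ) / (Σ P·[cation]ᵢ + Σ P·[anion]ₒ)]
Numerator = 1×3.74 + 0.11×126 + 0.56×21.7 = 29.75
Denominator = 1×116 + 0.11×16.3 + 0.56×104 = 176
Vm = 61.4 · log₁₀(0.16901) = 61.4 × (-0.7721) = -47.41 mV

-47.4 mV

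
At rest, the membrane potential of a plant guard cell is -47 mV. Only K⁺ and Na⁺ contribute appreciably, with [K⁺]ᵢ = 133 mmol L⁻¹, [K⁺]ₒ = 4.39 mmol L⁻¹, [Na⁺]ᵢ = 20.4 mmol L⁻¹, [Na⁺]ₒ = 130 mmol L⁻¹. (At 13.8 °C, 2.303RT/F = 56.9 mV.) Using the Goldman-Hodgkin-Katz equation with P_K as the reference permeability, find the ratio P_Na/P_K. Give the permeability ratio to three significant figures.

0.122

Let α = P_Na/P_K. GHK: Vm = 56.9·log₁₀[(Kₒ + α·Naₒ)/(Kᵢ + α·Naᵢ)].
10^(Vm/56.9) = 10^(-47.0/56.9) = 0.14928
So 0.14928·(Kᵢ + α·Naᵢ) = Kₒ + α·Naₒ → α = (0.14928·133.0 − 4.39) / (130.0 − 0.14928·20.4)
α = (19.85 − 4.39) / (130.0 − 3.045) = 15.46/127 = 0.1218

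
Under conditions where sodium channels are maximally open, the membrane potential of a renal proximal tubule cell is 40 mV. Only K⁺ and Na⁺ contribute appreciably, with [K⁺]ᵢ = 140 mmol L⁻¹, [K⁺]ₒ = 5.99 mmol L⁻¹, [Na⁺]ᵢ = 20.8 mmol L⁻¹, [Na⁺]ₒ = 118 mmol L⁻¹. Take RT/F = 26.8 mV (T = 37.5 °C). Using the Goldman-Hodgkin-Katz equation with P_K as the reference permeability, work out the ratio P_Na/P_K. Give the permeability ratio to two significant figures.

24

Let α = P_Na/P_K. GHK: Vm = 26.8·ln[(Kₒ + α·Naₒ)/(Kᵢ + α·Naᵢ)].
e^(Vm/26.8) = e^(40.0/26.8) = 4.4484
So 4.4484·(Kᵢ + α·Naᵢ) = Kₒ + α·Naₒ → α = (4.4484·140.0 − 5.99) / (118.0 − 4.4484·20.8)
α = (622.8 − 5.99) / (118.0 − 92.53) = 616.8/25.47 = 24.21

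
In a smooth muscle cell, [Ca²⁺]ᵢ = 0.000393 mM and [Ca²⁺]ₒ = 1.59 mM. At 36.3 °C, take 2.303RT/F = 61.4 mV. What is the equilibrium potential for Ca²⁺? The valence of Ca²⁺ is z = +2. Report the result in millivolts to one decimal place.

E = (61.4/z) · log₁₀([Ca²⁺]_out/[Ca²⁺]_in) with z = +2.
= (61.4/2) · log₁₀(1.59/0.000393) = 30.70 · log₁₀(4046)
= 30.70 · (3.6070) = 110.74 mV

110.7 mV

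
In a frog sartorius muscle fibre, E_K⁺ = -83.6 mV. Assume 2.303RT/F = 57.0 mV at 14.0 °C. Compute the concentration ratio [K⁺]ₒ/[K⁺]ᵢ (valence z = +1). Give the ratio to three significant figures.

0.0341

log₁₀([out]/[in]) = E·z/(57.0) = -83.6 × 1 / 57.0 = -1.4667
[out]/[in] = 10^(-1.4667) = 0.03415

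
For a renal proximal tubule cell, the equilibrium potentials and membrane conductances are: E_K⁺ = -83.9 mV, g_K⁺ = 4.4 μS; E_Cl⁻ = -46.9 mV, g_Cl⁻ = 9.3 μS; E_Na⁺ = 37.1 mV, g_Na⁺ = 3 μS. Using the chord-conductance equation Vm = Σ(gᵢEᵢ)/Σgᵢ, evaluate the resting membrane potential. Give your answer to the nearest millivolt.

-42 mV

Σ gᵢEᵢ = 4.4·(-83.9) + 9.3·(-46.9) + 3·(37.1) = -694.03
Σ gᵢ = 4.4 + 9.3 + 3 = 16.7
Vm = -694.03 / 16.7 = -41.56 mV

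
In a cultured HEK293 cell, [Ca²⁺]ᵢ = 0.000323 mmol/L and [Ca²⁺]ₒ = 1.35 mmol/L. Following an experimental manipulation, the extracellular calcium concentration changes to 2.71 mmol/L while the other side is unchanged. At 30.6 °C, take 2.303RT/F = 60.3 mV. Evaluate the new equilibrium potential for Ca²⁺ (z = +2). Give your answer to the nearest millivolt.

118 mV

After the shift: [Ca²⁺]_out = 2.71, [Ca²⁺]_in = 0.000323 mmol/L.
E_new = (60.3/2)·log₁₀(2.71/0.000323) = 30.15 · (3.9238) = 118.30 mV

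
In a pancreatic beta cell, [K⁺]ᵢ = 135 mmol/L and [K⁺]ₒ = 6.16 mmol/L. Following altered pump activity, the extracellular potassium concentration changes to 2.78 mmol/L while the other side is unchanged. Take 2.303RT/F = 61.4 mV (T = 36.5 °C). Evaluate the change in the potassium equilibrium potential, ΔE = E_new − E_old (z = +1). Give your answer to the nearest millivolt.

E_old = (61.4/1)·log₁₀(6.16/135) = -82.32 mV
E_new = (61.4/1)·log₁₀(2.78/135) = -103.54 mV
ΔE = -103.54 − (-82.32) = -21.22 mV

-21 mV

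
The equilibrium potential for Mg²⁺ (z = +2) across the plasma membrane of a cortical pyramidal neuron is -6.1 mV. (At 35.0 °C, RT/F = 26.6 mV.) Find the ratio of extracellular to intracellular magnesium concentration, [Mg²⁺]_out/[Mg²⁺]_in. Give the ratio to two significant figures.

0.63

ln([out]/[in]) = E·z/(26.6) = -6.1 × 2 / 26.6 = -0.4586
[out]/[in] = e^(-0.4586) = 0.6321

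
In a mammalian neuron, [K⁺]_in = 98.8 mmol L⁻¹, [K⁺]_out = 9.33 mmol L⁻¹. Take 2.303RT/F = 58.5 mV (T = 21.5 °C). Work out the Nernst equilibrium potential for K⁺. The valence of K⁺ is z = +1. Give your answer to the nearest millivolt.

-60 mV

E = (58.5/z) · log₁₀([K⁺]_out/[K⁺]_in) with z = +1.
= (58.5/1) · log₁₀(9.33/98.8) = 58.50 · log₁₀(0.09443)
= 58.50 · (-1.0249) = -59.96 mV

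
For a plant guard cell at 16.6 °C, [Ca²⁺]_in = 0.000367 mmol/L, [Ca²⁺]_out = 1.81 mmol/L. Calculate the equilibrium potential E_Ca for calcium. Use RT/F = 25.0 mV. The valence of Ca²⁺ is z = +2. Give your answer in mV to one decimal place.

106.3 mV

E = (25.0/z) · ln([Ca²⁺]_out/[Ca²⁺]_in) with z = +2.
= (25.0/2) · ln(1.81/0.000367) = 12.50 · ln(4932)
= 12.50 · (8.5035) = 106.29 mV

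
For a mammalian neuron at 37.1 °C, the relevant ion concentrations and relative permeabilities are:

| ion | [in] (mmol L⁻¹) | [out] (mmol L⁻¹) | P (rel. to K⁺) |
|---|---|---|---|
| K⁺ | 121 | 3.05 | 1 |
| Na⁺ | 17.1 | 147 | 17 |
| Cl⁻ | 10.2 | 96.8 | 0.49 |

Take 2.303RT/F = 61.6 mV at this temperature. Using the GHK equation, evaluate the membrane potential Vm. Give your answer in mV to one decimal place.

45.4 mV

Vm = 61.6 · log₁₀[(Σ P·[cation]ₒ + Σ P·[anion]ᵢ) / (Σ P·[cation]ᵢ + Σ P·[anion]ₒ)]
Numerator = 1×3.05 + 17×147 + 0.49×10.2 = 2507
Denominator = 1×121 + 17×17.1 + 0.49×96.8 = 459.1
Vm = 61.6 · log₁₀(5.4604) = 61.6 × (0.7372) = 45.41 mV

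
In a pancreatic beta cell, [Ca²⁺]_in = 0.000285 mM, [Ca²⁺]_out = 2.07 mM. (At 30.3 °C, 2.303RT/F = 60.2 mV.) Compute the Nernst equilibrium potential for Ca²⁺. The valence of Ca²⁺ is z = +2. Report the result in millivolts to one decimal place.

116.2 mV

E = (60.2/z) · log₁₀([Ca²⁺]_out/[Ca²⁺]_in) with z = +2.
= (60.2/2) · log₁₀(2.07/0.000285) = 30.10 · log₁₀(7263)
= 30.10 · (3.8611) = 116.22 mV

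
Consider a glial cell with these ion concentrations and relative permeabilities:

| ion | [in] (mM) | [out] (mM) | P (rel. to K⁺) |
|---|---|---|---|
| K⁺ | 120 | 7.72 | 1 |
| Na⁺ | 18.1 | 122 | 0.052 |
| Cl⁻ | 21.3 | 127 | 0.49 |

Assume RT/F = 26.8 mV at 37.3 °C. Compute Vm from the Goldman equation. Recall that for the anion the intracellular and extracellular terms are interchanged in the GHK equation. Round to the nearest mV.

Vm = 26.8 · ln[(Σ P·[cation]ₒ + Σ P·[anion]ᵢ) / (Σ P·[cation]ᵢ + Σ P·[anion]ₒ)]
Numerator = 1×7.72 + 0.052×122 + 0.49×21.3 = 24.5
Denominator = 1×120 + 0.052×18.1 + 0.49×127 = 183.2
Vm = 26.8 · ln(0.13376) = 26.8 × (-2.0117) = -53.91 mV

-54 mV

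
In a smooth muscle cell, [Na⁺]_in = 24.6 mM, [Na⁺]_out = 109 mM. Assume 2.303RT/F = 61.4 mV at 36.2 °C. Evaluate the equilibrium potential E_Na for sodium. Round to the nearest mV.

40 mV

E = (61.4/z) · log₁₀([Na⁺]_out/[Na⁺]_in) with z = +1.
= (61.4/1) · log₁₀(109/24.6) = 61.40 · log₁₀(4.431)
= 61.40 · (0.6465) = 39.69 mV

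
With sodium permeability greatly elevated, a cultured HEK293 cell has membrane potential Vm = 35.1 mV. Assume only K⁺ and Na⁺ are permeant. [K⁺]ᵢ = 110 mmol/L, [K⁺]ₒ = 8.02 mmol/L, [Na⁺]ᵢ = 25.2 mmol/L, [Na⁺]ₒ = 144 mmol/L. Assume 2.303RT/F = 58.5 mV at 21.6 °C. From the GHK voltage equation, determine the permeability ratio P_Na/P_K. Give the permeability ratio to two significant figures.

9.8

Let α = P_Na/P_K. GHK: Vm = 58.5·log₁₀[(Kₒ + α·Naₒ)/(Kᵢ + α·Naᵢ)].
10^(Vm/58.5) = 10^(35.1/58.5) = 3.9811
So 3.9811·(Kᵢ + α·Naᵢ) = Kₒ + α·Naₒ → α = (3.9811·110.0 − 8.02) / (144.0 − 3.9811·25.2)
α = (437.9 − 8.02) / (144.0 − 100.3) = 429.9/43.68 = 9.843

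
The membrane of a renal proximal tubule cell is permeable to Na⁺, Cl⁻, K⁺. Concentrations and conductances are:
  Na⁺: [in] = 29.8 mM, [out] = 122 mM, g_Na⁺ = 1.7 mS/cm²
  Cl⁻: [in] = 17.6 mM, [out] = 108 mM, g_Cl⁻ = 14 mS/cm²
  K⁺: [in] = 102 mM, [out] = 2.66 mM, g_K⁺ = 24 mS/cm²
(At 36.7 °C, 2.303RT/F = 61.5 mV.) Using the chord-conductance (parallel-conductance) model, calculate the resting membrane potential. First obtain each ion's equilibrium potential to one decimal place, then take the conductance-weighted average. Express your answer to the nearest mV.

-74 mV

E_Na⁺ = (61.5/1)·log₁₀(122/29.8) = 37.6 mV
E_Cl⁻ = (61.5/-1)·log₁₀(108/17.6) = -48.5 mV
E_K⁺ = (61.5/1)·log₁₀(2.66/102) = -97.4 mV
Vm = (Σ gᵢEᵢ)/(Σ gᵢ) = (1.7·37.6 + 14·-48.5 + 24·-97.4) / (1.7 + 14 + 24)
= -2952.68 / 39.7 = -74.37 mV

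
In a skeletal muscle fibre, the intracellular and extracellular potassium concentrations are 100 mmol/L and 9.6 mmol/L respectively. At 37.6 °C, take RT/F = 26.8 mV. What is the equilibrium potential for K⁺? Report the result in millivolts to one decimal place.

-62.8 mV

E = (26.8/z) · ln([K⁺]_out/[K⁺]_in) with z = +1.
= (26.8/1) · ln(9.6/100) = 26.80 · ln(0.096)
= 26.80 · (-2.3434) = -62.80 mV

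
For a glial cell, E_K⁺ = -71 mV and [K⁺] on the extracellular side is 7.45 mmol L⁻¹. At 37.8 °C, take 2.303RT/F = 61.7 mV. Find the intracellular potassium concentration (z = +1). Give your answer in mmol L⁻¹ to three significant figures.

Nernst: E = (61.7/1) · log₁₀([out]/[in]), so log₁₀([out]/[in]) = -71.0 × 1 / 61.7 = -1.1507.
[out]/[in] = 10^(-1.1507) = 0.07068.
[in] = 7.45 / 0.07068 = 105.4 mmol L⁻¹.

105 mmol L⁻¹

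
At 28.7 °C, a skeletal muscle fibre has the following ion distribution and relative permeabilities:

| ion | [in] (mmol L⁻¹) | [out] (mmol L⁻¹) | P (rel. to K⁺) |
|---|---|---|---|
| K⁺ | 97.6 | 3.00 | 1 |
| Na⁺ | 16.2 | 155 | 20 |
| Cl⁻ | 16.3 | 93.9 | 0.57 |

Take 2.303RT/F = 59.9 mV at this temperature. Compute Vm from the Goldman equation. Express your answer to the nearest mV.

Vm = 59.9 · log₁₀[(Σ P·[cation]ₒ + Σ P·[anion]ᵢ) / (Σ P·[cation]ᵢ + Σ P·[anion]ₒ)]
Numerator = 1×3.00 + 20×155 + 0.57×16.3 = 3112
Denominator = 1×97.6 + 20×16.2 + 0.57×93.9 = 475.1
Vm = 59.9 · log₁₀(6.5505) = 59.9 × (0.8163) = 48.89 mV

49 mV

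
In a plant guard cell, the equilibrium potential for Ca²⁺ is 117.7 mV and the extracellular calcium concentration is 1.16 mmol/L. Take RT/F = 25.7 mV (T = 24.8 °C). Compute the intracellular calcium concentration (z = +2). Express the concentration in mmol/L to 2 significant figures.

Nernst: E = (25.7/2) · ln([out]/[in]), so ln([out]/[in]) = 117.7 × 2 / 25.7 = 9.1595.
[out]/[in] = e^(9.1595) = 9505.
[in] = 1.16 / 9505 = 0.000122 mmol/L.

0.00012 mmol/L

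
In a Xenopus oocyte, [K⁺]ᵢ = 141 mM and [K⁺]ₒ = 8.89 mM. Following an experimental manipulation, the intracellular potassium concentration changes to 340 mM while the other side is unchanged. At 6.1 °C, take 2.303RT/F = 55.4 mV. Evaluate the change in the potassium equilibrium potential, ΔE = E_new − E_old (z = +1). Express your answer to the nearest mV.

E_old = (55.4/1)·log₁₀(8.89/141) = -66.50 mV
E_new = (55.4/1)·log₁₀(8.89/340) = -87.67 mV
ΔE = -87.67 − (-66.50) = -21.18 mV

-21 mV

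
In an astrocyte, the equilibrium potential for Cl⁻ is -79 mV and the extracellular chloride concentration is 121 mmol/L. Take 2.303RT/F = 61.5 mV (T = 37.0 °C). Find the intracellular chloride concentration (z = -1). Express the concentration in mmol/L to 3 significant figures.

6.28 mmol/L

Nernst: E = (61.5/-1) · log₁₀([out]/[in]), so log₁₀([out]/[in]) = -79.0 × -1 / 61.5 = 1.2846.
[out]/[in] = 10^(1.2846) = 19.26.
[in] = 121 / 19.26 = 6.284 mmol/L.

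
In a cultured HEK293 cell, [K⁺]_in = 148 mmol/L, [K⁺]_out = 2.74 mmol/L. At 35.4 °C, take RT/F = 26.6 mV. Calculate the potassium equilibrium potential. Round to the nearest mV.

-106 mV

E = (26.6/z) · ln([K⁺]_out/[K⁺]_in) with z = +1.
= (26.6/1) · ln(2.74/148) = 26.60 · ln(0.01851)
= 26.60 · (-3.9893) = -106.11 mV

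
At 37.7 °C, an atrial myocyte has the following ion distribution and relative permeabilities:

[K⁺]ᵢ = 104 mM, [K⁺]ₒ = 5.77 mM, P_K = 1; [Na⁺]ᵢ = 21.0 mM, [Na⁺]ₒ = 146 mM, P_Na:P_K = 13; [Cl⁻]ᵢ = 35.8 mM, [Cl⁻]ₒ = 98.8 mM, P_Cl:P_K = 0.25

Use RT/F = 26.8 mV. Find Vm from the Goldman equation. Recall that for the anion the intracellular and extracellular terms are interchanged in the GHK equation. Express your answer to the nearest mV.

42 mV

Vm = 26.8 · ln[(Σ P·[cation]ₒ + Σ P·[anion]ᵢ) / (Σ P·[cation]ᵢ + Σ P·[anion]ₒ)]
Numerator = 1×5.77 + 13×146 + 0.25×35.8 = 1913
Denominator = 1×104 + 13×21.0 + 0.25×98.8 = 401.7
Vm = 26.8 · ln(4.7616) = 26.8 × (1.5606) = 41.82 mV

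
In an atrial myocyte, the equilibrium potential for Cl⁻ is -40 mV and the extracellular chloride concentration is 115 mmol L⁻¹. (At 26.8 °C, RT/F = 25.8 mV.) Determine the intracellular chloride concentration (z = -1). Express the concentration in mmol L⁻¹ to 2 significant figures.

Nernst: E = (25.8/-1) · ln([out]/[in]), so ln([out]/[in]) = -40.0 × -1 / 25.8 = 1.5504.
[out]/[in] = e^(1.5504) = 4.713.
[in] = 115 / 4.713 = 24.4 mmol L⁻¹.

24 mmol L⁻¹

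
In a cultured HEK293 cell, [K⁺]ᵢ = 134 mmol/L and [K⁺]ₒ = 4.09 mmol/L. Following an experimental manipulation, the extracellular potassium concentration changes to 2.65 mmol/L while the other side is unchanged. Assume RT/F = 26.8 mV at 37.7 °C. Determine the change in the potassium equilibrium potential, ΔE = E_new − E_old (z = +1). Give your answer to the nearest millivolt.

E_old = (26.8/1)·ln(4.09/134) = -93.51 mV
E_new = (26.8/1)·ln(2.65/134) = -105.14 mV
ΔE = -105.14 − (-93.51) = -11.63 mV

-12 mV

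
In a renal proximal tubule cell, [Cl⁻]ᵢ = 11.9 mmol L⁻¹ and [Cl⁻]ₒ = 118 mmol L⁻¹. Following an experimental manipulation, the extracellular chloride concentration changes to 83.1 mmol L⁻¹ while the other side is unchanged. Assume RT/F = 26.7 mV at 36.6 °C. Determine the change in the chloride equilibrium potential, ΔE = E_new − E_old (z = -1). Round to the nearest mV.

9 mV

E_old = (26.7/-1)·ln(118/11.9) = -61.25 mV
E_new = (26.7/-1)·ln(83.1/11.9) = -51.89 mV
ΔE = -51.89 − (-61.25) = 9.36 mV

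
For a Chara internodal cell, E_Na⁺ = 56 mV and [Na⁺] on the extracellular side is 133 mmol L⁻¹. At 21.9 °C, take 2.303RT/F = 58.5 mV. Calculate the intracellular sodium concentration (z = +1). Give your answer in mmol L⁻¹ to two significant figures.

15 mmol L⁻¹

Nernst: E = (58.5/1) · log₁₀([out]/[in]), so log₁₀([out]/[in]) = 56.0 × 1 / 58.5 = 0.9573.
[out]/[in] = 10^(0.9573) = 9.063.
[in] = 133 / 9.063 = 14.68 mmol L⁻¹.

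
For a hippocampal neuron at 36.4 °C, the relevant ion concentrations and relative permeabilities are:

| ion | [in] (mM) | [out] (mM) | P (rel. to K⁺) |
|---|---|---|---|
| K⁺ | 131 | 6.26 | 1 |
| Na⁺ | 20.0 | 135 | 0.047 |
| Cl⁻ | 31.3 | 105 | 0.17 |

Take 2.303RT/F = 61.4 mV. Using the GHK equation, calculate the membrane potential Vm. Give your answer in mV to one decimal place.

-56.6 mV

Vm = 61.4 · log₁₀[(Σ P·[cation]ₒ + Σ P·[anion]ᵢ) / (Σ P·[cation]ᵢ + Σ P·[anion]ₒ)]
Numerator = 1×6.26 + 0.047×135 + 0.17×31.3 = 17.93
Denominator = 1×131 + 0.047×20.0 + 0.17×105 = 149.8
Vm = 61.4 · log₁₀(0.11967) = 61.4 × (-0.9220) = -56.61 mV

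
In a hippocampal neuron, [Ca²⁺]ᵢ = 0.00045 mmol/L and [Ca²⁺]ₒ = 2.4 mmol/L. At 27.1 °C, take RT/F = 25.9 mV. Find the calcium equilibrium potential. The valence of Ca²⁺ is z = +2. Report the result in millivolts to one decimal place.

111.1 mV

E = (25.9/z) · ln([Ca²⁺]_out/[Ca²⁺]_in) with z = +2.
= (25.9/2) · ln(2.4/0.00045) = 12.95 · ln(5333)
= 12.95 · (8.5817) = 111.13 mV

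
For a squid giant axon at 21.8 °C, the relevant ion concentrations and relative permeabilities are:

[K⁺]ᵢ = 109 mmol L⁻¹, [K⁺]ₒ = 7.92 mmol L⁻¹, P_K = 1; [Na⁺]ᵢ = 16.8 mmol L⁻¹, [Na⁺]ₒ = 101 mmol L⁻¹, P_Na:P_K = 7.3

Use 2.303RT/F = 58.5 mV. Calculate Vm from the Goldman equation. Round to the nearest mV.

Vm = 58.5 · log₁₀[(Σ P·[cation]ₒ + Σ P·[anion]ᵢ) / (Σ P·[cation]ᵢ + Σ P·[anion]ₒ)]
Numerator = 1×7.92 + 7.3×101 = 745.2
Denominator = 1×109 + 7.3×16.8 = 231.6
Vm = 58.5 · log₁₀(3.2171) = 58.5 × (0.5075) = 29.69 mV

30 mV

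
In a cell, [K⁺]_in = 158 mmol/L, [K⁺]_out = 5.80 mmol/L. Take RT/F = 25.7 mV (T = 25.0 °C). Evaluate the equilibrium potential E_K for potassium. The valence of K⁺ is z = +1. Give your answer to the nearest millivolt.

-85 mV

E = (25.7/z) · ln([K⁺]_out/[K⁺]_in) with z = +1.
= (25.7/1) · ln(5.80/158) = 25.70 · ln(0.03671)
= 25.70 · (-3.3047) = -84.93 mV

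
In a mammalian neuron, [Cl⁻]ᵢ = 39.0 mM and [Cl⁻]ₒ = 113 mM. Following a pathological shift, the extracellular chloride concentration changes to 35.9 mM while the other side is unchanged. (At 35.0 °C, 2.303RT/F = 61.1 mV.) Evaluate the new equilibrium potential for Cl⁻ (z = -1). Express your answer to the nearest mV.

2 mV

After the shift: [Cl⁻]_out = 35.9, [Cl⁻]_in = 39.0 mM.
E_new = (61.1/-1)·log₁₀(35.9/39.0) = -61.10 · (-0.0360) = 2.20 mV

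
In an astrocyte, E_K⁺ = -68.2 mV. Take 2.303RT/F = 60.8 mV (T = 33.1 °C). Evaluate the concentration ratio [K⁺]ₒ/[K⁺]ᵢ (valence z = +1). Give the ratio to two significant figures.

0.076

log₁₀([out]/[in]) = E·z/(60.8) = -68.2 × 1 / 60.8 = -1.1217
[out]/[in] = 10^(-1.1217) = 0.07556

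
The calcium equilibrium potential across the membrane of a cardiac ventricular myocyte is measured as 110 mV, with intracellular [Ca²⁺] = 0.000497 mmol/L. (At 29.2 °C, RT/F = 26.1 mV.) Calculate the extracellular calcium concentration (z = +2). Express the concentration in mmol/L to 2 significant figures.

2.3 mmol/L

Nernst: E = (26.1/2) · ln([out]/[in]), so ln([out]/[in]) = 110.0 × 2 / 26.1 = 8.4291.
[out]/[in] = e^(8.4291) = 4578.
[out] = 4578 × 0.000497 = 2.275 mmol/L.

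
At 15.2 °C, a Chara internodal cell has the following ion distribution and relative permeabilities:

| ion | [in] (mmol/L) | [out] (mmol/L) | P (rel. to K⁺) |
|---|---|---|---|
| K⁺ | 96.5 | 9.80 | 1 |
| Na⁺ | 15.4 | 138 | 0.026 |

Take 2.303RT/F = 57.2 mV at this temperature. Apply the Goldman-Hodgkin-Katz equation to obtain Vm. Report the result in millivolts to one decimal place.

Vm = 57.2 · log₁₀[(Σ P·[cation]ₒ + Σ P·[anion]ᵢ) / (Σ P·[cation]ᵢ + Σ P·[anion]ₒ)]
Numerator = 1×9.80 + 0.026×138 = 13.39
Denominator = 1×96.5 + 0.026×15.4 = 96.9
Vm = 57.2 · log₁₀(0.13816) = 57.2 × (-0.8596) = -49.17 mV

-49.2 mV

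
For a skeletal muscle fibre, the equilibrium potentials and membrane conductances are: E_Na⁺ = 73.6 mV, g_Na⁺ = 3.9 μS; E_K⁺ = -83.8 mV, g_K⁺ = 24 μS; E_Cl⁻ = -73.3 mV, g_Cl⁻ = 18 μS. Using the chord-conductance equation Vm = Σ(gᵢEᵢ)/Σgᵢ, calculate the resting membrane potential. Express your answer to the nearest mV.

-66 mV

Σ gᵢEᵢ = 3.9·(73.6) + 24·(-83.8) + 18·(-73.3) = -3043.56
Σ gᵢ = 3.9 + 24 + 18 = 45.9
Vm = -3043.56 / 45.9 = -66.31 mV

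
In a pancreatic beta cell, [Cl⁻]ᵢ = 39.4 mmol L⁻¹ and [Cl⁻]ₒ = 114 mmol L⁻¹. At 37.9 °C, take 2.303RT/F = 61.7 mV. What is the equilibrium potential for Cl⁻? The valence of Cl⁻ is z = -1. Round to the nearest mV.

-28 mV

E = (61.7/z) · log₁₀([Cl⁻]_out/[Cl⁻]_in) with z = -1.
For an anion, dividing by z = -1 reverses the sign.
= (61.7/-1) · log₁₀(114/39.4) = -61.70 · log₁₀(2.893)
= -61.70 · (0.4614) = -28.47 mV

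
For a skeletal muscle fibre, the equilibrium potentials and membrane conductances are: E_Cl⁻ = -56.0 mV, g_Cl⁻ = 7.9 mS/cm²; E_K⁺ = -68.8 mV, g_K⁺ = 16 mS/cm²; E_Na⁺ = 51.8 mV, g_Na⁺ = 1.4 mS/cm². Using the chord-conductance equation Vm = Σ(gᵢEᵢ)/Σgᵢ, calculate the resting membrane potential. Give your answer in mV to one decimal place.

-58.1 mV

Σ gᵢEᵢ = 7.9·(-56.0) + 16·(-68.8) + 1.4·(51.8) = -1470.68
Σ gᵢ = 7.9 + 16 + 1.4 = 25.3
Vm = -1470.68 / 25.3 = -58.13 mV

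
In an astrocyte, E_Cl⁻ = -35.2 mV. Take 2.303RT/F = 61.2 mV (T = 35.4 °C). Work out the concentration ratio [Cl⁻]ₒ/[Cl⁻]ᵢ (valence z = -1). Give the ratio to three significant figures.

3.76

log₁₀([out]/[in]) = E·z/(61.2) = -35.2 × -1 / 61.2 = 0.5752
[out]/[in] = 10^(0.5752) = 3.76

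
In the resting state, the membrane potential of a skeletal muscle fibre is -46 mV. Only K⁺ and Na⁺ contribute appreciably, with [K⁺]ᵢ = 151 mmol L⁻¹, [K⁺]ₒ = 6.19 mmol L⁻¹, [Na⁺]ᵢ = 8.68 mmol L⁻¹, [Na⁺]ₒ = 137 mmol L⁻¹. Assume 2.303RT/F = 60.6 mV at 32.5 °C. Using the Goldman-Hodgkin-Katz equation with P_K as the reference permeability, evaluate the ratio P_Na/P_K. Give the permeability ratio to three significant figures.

Let α = P_Na/P_K. GHK: Vm = 60.6·log₁₀[(Kₒ + α·Naₒ)/(Kᵢ + α·Naᵢ)].
10^(Vm/60.6) = 10^(-46.0/60.6) = 0.17415
So 0.17415·(Kᵢ + α·Naᵢ) = Kₒ + α·Naₒ → α = (0.17415·151.0 − 6.19) / (137.0 − 0.17415·8.68)
α = (26.3 − 6.19) / (137.0 − 1.512) = 20.11/135.5 = 0.1484

0.148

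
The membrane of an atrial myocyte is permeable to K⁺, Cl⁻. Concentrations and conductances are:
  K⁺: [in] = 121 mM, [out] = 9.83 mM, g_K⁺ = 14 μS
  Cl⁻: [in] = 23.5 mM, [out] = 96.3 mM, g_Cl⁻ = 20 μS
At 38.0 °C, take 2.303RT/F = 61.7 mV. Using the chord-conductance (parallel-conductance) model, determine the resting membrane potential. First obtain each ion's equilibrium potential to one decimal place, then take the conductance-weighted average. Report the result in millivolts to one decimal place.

-49.9 mV

E_K⁺ = (61.7/1)·log₁₀(9.83/121) = -67.3 mV
E_Cl⁻ = (61.7/-1)·log₁₀(96.3/23.5) = -37.8 mV
Vm = (Σ gᵢEᵢ)/(Σ gᵢ) = (14·-67.3 + 20·-37.8) / (14 + 20)
= -1698.20 / 34 = -49.95 mV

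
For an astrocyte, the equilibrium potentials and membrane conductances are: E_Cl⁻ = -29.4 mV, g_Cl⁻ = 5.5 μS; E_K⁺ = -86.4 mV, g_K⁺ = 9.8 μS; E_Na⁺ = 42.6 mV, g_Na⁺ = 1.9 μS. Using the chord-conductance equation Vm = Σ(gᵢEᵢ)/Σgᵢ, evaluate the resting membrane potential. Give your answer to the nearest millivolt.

-54 mV

Σ gᵢEᵢ = 5.5·(-29.4) + 9.8·(-86.4) + 1.9·(42.6) = -927.48
Σ gᵢ = 5.5 + 9.8 + 1.9 = 17.2
Vm = -927.48 / 17.2 = -53.92 mV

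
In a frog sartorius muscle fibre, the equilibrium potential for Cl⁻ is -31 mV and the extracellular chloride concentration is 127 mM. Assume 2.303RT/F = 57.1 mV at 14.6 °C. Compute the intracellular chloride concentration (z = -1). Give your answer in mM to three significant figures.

Nernst: E = (57.1/-1) · log₁₀([out]/[in]), so log₁₀([out]/[in]) = -31.0 × -1 / 57.1 = 0.5429.
[out]/[in] = 10^(0.5429) = 3.491.
[in] = 127 / 3.491 = 36.38 mM.

36.4 mM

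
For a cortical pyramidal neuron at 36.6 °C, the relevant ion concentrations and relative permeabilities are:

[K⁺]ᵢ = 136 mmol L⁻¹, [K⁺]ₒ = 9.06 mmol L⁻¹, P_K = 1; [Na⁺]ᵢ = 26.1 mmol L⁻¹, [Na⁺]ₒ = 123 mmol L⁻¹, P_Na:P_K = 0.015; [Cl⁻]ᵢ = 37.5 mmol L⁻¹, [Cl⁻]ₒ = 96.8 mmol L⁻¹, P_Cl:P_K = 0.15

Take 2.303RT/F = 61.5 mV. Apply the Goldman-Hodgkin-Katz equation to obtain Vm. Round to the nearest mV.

Vm = 61.5 · log₁₀[(Σ P·[cation]ₒ + Σ P·[anion]ᵢ) / (Σ P·[cation]ᵢ + Σ P·[anion]ₒ)]
Numerator = 1×9.06 + 0.015×123 + 0.15×37.5 = 16.53
Denominator = 1×136 + 0.015×26.1 + 0.15×96.8 = 150.9
Vm = 61.5 · log₁₀(0.10953) = 61.5 × (-0.9604) = -59.07 mV

-59 mV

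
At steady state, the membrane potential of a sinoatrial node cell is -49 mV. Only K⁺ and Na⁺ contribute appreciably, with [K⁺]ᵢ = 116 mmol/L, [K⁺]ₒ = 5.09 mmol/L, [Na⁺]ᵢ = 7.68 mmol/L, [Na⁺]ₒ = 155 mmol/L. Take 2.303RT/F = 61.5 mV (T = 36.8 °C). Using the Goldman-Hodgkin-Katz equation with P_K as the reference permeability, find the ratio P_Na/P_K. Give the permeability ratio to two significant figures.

Let α = P_Na/P_K. GHK: Vm = 61.5·log₁₀[(Kₒ + α·Naₒ)/(Kᵢ + α·Naᵢ)].
10^(Vm/61.5) = 10^(-49.0/61.5) = 0.15968
So 0.15968·(Kᵢ + α·Naᵢ) = Kₒ + α·Naₒ → α = (0.15968·116.0 − 5.09) / (155.0 − 0.15968·7.68)
α = (18.52 − 5.09) / (155.0 − 1.226) = 13.43/153.8 = 0.08736

0.087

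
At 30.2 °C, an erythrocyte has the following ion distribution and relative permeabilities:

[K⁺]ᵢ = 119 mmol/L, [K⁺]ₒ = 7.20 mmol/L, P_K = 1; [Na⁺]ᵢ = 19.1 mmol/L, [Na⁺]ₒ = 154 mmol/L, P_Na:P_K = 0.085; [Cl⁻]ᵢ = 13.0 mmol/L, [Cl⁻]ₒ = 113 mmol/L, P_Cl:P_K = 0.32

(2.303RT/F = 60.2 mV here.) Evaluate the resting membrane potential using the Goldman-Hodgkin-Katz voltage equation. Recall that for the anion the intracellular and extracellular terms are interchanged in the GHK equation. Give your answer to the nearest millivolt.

Vm = 60.2 · log₁₀[(Σ P·[cation]ₒ + Σ P·[anion]ᵢ) / (Σ P·[cation]ᵢ + Σ P·[anion]ₒ)]
Numerator = 1×7.20 + 0.085×154 + 0.32×13.0 = 24.45
Denominator = 1×119 + 0.085×19.1 + 0.32×113 = 156.8
Vm = 60.2 · log₁₀(0.15595) = 60.2 × (-0.8070) = -48.58 mV

-49 mV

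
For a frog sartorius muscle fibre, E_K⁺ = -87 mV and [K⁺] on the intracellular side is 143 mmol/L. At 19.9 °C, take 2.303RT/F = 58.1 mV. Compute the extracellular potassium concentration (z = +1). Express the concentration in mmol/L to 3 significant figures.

Nernst: E = (58.1/1) · log₁₀([out]/[in]), so log₁₀([out]/[in]) = -87.0 × 1 / 58.1 = -1.4974.
[out]/[in] = 10^(-1.4974) = 0.03181.
[out] = 0.03181 × 143 = 4.549 mmol/L.

4.55 mmol/L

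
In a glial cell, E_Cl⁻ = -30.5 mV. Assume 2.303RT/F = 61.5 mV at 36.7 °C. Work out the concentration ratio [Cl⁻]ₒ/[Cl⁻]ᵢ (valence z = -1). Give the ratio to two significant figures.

3.1

log₁₀([out]/[in]) = E·z/(61.5) = -30.5 × -1 / 61.5 = 0.4959
[out]/[in] = 10^(0.4959) = 3.133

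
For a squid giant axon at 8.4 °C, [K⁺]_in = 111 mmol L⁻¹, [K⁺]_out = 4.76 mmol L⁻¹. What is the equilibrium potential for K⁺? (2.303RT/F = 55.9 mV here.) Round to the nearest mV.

-76 mV

E = (55.9/z) · log₁₀([K⁺]_out/[K⁺]_in) with z = +1.
= (55.9/1) · log₁₀(4.76/111) = 55.90 · log₁₀(0.04288)
= 55.90 · (-1.3677) = -76.46 mV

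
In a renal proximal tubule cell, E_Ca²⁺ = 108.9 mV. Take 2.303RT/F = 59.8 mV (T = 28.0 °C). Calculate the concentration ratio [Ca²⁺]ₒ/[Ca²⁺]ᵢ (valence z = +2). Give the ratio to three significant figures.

log₁₀([out]/[in]) = E·z/(59.8) = 108.9 × 2 / 59.8 = 3.6421
[out]/[in] = 10^(3.6421) = 4387

4390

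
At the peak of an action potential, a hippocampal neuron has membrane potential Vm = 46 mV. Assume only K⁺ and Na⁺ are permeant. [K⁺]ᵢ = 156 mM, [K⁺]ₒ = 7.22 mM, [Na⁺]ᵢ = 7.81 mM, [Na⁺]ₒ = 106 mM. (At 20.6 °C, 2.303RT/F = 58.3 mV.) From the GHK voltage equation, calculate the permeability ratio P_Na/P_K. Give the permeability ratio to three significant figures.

16.4

Let α = P_Na/P_K. GHK: Vm = 58.3·log₁₀[(Kₒ + α·Naₒ)/(Kᵢ + α·Naᵢ)].
10^(Vm/58.3) = 10^(46.0/58.3) = 6.1521
So 6.1521·(Kᵢ + α·Naᵢ) = Kₒ + α·Naₒ → α = (6.1521·156.0 − 7.22) / (106.0 − 6.1521·7.81)
α = (959.7 − 7.22) / (106.0 − 48.05) = 952.5/57.95 = 16.44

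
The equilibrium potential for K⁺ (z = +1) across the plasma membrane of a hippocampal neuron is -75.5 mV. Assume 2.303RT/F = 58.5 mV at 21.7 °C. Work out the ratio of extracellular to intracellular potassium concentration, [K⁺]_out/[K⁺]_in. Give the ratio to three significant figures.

0.0512

log₁₀([out]/[in]) = E·z/(58.5) = -75.5 × 1 / 58.5 = -1.2906
[out]/[in] = 10^(-1.2906) = 0.05122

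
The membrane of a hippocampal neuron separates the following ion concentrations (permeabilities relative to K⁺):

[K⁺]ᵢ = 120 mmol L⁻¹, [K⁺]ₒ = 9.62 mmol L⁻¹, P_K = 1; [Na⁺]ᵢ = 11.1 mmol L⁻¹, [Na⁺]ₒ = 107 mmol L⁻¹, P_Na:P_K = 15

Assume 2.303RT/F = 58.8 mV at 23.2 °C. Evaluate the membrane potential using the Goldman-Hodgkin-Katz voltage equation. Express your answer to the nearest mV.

Vm = 58.8 · log₁₀[(Σ P·[cation]ₒ + Σ P·[anion]ᵢ) / (Σ P·[cation]ᵢ + Σ P·[anion]ₒ)]
Numerator = 1×9.62 + 15×107 = 1615
Denominator = 1×120 + 15×11.1 = 286.5
Vm = 58.8 · log₁₀(5.6357) = 58.8 × (0.7509) = 44.16 mV

44 mV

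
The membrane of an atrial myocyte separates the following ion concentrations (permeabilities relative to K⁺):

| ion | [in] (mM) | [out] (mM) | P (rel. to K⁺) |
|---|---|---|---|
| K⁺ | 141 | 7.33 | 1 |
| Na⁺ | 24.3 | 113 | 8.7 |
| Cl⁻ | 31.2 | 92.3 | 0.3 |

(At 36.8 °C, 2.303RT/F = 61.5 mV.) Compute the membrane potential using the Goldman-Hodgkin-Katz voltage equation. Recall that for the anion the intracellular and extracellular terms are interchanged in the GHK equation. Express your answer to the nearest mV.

Vm = 61.5 · log₁₀[(Σ P·[cation]ₒ + Σ P·[anion]ᵢ) / (Σ P·[cation]ᵢ + Σ P·[anion]ₒ)]
Numerator = 1×7.33 + 8.7×113 + 0.3×31.2 = 999.8
Denominator = 1×141 + 8.7×24.3 + 0.3×92.3 = 380.1
Vm = 61.5 · log₁₀(2.6303) = 61.5 × (0.4200) = 25.83 mV

26 mV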